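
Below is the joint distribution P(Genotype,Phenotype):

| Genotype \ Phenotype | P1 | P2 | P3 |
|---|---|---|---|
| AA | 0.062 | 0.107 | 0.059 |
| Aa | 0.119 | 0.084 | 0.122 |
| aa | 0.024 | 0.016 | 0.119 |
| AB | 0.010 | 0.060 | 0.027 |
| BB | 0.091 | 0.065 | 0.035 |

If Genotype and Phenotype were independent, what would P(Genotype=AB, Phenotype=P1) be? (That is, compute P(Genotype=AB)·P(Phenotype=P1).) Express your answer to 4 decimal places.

0.0297

P(Genotype=AB) = 0.010 + 0.060 + 0.027 = 0.097.
P(Phenotype=P1) = 0.062 + 0.119 + 0.024 + 0.010 + 0.091 = 0.306.
Product: 0.097 × 0.306 = 0.0297.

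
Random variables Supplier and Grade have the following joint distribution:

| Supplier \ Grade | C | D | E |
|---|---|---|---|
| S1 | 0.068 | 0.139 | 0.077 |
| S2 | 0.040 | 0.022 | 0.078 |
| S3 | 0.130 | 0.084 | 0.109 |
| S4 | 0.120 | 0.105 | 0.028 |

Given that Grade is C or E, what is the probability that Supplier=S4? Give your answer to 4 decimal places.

0.2277

P(Grade=C) = 0.068 + 0.040 + 0.130 + 0.120 = 0.358.
P(Grade=E) = 0.077 + 0.078 + 0.109 + 0.028 = 0.292.
P(Grade ∈ {C, E}) = 0.358 + 0.292 = 0.650; P(Supplier=S4, Grade ∈ {C, E}) = 0.120 + 0.028 = 0.148.
P(Supplier=S4 | Grade ∈ {C, E}) = 0.148/0.650 = 0.2277.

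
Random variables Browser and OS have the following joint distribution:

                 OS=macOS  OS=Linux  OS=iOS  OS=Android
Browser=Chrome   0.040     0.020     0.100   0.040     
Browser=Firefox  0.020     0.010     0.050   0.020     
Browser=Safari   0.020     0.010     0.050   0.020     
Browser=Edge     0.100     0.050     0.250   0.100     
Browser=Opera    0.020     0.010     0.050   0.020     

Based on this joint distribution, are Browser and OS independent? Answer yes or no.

Every cell satisfies P(Browser,OS) = P(Browser)·P(OS). For instance P(Browser=Firefox) = 0.100, P(OS=macOS) = 0.200, and 0.100×0.200 = 0.020 matches the joint entry. So Browser and OS are independent.

yes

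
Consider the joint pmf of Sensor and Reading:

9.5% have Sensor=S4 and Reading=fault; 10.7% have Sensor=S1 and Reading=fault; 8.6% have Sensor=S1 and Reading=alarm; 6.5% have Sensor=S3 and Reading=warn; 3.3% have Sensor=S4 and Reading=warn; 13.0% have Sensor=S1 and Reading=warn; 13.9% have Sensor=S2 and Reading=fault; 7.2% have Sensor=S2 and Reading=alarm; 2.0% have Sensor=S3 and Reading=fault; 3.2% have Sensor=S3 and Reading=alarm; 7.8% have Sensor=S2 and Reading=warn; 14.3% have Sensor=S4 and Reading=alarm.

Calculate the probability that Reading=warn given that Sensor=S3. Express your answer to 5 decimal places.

P(Sensor=S3) = 0.065 + 0.032 + 0.020 = 0.117.
P(Reading=warn | Sensor=S3) = 0.065/0.117 = 0.55556.

0.55556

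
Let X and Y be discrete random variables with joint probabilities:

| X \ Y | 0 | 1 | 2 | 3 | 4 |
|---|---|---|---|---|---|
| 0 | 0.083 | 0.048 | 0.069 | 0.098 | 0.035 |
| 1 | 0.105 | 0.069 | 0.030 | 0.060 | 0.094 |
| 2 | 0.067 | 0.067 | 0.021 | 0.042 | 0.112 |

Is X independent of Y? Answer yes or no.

P(X=0) = 0.333 and P(Y=4) = 0.241, so their product is 0.08025, but P(X=0, Y=4) = 0.035. Since these differ, X and Y are not independent.

no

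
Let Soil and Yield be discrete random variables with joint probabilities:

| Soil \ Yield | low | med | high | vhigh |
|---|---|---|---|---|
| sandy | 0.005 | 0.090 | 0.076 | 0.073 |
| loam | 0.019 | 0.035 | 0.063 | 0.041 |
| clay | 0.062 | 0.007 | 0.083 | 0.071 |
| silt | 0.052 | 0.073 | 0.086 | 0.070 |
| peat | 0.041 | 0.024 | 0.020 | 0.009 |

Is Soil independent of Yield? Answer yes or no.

P(Soil=clay) = 0.223 and P(Yield=med) = 0.229, so their product is 0.05107, but P(Soil=clay, Yield=med) = 0.007. Since these differ, Soil and Yield are not independent.

no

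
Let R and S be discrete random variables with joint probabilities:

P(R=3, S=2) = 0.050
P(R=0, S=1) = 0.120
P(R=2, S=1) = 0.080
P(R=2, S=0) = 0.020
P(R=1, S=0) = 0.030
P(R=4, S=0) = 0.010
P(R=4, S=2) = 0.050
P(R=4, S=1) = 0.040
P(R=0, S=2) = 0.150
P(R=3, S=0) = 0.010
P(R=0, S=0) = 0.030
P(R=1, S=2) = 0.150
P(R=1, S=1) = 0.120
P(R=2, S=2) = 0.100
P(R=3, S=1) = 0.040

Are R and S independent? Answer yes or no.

Every cell satisfies P(R,S) = P(R)·P(S). For instance P(R=2) = 0.200, P(S=0) = 0.100, and 0.200×0.100 = 0.020 matches the joint entry. So R and S are independent.

yes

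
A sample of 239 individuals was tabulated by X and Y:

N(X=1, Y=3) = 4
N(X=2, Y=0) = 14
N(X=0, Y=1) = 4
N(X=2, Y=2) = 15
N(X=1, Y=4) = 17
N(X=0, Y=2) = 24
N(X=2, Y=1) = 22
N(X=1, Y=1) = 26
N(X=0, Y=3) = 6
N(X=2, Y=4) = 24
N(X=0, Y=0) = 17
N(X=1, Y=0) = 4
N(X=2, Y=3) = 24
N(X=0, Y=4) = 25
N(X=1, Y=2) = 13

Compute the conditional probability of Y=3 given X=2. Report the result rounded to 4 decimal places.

0.2424

Total with X=2: 14 + 22 + 15 + 24 + 24 = 99.
P(Y=3 | X=2) = 24/99 = 0.2424.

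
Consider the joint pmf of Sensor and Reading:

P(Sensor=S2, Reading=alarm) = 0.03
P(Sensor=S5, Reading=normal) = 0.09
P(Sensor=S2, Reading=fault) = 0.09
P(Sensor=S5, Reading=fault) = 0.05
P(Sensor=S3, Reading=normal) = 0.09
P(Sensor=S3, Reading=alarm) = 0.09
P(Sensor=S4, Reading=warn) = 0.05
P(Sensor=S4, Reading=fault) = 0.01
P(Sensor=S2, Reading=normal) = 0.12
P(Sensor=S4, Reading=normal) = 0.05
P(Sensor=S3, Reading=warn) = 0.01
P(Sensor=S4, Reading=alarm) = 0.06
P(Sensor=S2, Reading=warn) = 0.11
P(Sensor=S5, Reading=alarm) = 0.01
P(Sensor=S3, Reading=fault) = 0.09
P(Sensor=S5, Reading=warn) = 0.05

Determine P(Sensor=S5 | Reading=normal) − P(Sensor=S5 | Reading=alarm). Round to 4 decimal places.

P(Reading=normal) = 0.12 + 0.09 + 0.05 + 0.09 = 0.35; P(Sensor=S5 | Reading=normal) = 0.09/0.35 = 0.25714.
P(Reading=alarm) = 0.03 + 0.09 + 0.06 + 0.01 = 0.19; P(Sensor=S5 | Reading=alarm) = 0.01/0.19 = 0.05263.
Difference = 0.2045.

0.2045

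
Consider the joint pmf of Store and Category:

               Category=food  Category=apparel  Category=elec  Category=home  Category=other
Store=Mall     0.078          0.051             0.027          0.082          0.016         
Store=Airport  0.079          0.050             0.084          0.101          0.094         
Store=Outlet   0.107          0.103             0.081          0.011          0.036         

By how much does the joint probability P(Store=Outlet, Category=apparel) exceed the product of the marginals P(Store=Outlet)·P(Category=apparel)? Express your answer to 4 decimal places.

0.0340

P(Store=Outlet) = 0.107 + 0.103 + 0.081 + 0.011 + 0.036 = 0.338.
P(Category=apparel) = 0.051 + 0.050 + 0.103 = 0.204.
P(Store=Outlet, Category=apparel) − P(Store=Outlet)P(Category=apparel) = 0.103 − 0.338×0.204 = 0.0340.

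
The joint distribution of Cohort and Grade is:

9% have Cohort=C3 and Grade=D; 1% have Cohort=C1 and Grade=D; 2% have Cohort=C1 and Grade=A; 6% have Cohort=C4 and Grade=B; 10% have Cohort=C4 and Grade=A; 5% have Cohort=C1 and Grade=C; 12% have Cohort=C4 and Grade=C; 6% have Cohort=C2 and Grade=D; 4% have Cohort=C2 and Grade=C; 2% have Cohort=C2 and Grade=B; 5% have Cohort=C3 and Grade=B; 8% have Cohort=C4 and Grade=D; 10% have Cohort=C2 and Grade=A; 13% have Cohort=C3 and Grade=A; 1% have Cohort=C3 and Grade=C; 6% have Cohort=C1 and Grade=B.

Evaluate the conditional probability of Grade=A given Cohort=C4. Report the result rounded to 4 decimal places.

P(Cohort=C4) = 0.10 + 0.06 + 0.12 + 0.08 = 0.36.
P(Grade=A | Cohort=C4) = 0.10/0.36 = 0.2778.

0.2778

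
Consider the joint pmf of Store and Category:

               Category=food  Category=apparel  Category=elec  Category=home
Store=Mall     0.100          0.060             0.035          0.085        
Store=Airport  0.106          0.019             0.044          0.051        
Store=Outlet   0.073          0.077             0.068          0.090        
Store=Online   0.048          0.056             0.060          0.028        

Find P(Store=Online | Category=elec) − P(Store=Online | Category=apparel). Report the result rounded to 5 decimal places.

0.02570

P(Category=elec) = 0.035 + 0.044 + 0.068 + 0.060 = 0.207; P(Store=Online | Category=elec) = 0.060/0.207 = 0.289855.
P(Category=apparel) = 0.060 + 0.019 + 0.077 + 0.056 = 0.212; P(Store=Online | Category=apparel) = 0.056/0.212 = 0.264151.
Difference = 0.02570.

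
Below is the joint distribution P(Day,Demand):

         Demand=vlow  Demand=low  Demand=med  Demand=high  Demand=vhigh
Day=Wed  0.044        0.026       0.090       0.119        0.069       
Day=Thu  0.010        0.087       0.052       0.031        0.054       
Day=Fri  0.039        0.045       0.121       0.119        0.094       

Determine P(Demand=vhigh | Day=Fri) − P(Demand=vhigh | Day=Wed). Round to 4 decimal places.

0.0266

P(Day=Fri) = 0.039 + 0.045 + 0.121 + 0.119 + 0.094 = 0.418; P(Demand=vhigh | Day=Fri) = 0.094/0.418 = 0.22488.
P(Day=Wed) = 0.044 + 0.026 + 0.090 + 0.119 + 0.069 = 0.348; P(Demand=vhigh | Day=Wed) = 0.069/0.348 = 0.19828.
Difference = 0.0266.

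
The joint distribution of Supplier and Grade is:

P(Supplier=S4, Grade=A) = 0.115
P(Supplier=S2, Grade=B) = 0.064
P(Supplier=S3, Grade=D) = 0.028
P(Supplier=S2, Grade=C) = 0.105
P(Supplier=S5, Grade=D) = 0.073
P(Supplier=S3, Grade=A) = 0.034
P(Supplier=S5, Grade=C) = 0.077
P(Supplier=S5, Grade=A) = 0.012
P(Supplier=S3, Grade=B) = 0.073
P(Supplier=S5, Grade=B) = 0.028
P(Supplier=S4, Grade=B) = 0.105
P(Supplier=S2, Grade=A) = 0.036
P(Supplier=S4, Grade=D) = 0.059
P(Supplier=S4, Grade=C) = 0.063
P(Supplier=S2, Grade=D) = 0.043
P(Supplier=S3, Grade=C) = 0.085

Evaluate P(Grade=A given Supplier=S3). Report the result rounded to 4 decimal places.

0.1545

P(Supplier=S3) = 0.034 + 0.073 + 0.085 + 0.028 = 0.220.
P(Grade=A | Supplier=S3) = 0.034/0.220 = 0.1545.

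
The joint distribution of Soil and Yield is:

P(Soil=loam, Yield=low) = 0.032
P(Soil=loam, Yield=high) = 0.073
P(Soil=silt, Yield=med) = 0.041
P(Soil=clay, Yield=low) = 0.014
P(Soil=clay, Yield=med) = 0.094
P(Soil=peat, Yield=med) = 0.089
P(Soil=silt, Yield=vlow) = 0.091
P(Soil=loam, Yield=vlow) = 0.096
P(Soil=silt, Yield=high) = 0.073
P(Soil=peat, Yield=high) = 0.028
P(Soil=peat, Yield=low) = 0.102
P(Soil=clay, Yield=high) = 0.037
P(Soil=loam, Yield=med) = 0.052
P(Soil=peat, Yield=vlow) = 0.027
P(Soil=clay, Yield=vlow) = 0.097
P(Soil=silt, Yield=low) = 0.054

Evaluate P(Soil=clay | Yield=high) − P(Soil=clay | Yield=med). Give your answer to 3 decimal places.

-0.165

P(Yield=high) = 0.073 + 0.037 + 0.073 + 0.028 = 0.211; P(Soil=clay | Yield=high) = 0.037/0.211 = 0.1754.
P(Yield=med) = 0.052 + 0.094 + 0.041 + 0.089 = 0.276; P(Soil=clay | Yield=med) = 0.094/0.276 = 0.3406.
Difference = -0.165.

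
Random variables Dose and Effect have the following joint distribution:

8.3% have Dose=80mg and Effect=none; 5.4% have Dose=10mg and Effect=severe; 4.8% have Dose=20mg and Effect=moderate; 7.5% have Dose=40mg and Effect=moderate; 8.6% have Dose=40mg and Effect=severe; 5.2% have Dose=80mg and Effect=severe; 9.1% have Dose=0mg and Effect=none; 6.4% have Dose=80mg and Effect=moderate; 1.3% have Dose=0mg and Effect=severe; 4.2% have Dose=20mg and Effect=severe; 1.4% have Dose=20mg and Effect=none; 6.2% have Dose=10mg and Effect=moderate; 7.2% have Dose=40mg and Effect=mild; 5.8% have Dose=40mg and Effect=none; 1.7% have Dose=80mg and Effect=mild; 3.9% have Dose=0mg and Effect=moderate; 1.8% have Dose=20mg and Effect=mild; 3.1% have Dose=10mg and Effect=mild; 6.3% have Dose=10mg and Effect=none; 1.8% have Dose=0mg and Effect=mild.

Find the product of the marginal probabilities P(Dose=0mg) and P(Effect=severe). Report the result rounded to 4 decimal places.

0.0398

P(Dose=0mg) = 0.091 + 0.018 + 0.039 + 0.013 = 0.161.
P(Effect=severe) = 0.013 + 0.054 + 0.042 + 0.086 + 0.052 = 0.247.
Product: 0.161 × 0.247 = 0.0398.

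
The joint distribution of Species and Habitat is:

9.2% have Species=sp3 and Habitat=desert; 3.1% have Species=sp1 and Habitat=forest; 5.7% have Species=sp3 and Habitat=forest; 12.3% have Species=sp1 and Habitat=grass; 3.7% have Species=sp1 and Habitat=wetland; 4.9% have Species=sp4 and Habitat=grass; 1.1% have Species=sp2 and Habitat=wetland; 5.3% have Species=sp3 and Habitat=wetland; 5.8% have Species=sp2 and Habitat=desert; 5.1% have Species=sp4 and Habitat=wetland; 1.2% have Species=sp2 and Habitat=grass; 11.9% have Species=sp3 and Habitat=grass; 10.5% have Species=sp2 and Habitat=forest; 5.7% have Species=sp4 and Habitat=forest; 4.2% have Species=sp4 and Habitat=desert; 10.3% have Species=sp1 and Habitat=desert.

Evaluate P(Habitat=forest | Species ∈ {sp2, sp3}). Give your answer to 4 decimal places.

0.3195

P(Species=sp2) = 0.105 + 0.012 + 0.011 + 0.058 = 0.186.
P(Species=sp3) = 0.057 + 0.119 + 0.053 + 0.092 = 0.321.
P(Species ∈ {sp2, sp3}) = 0.186 + 0.321 = 0.507; P(Habitat=forest, Species ∈ {sp2, sp3}) = 0.105 + 0.057 = 0.162.
P(Habitat=forest | Species ∈ {sp2, sp3}) = 0.162/0.507 = 0.3195.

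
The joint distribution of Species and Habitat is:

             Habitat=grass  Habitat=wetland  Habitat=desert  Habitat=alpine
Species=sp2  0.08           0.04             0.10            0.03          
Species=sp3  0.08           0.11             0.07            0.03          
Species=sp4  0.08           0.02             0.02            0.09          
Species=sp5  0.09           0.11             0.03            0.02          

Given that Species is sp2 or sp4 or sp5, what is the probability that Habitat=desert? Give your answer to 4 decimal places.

0.2113

P(Species=sp2) = 0.08 + 0.04 + 0.10 + 0.03 = 0.25.
P(Species=sp4) = 0.08 + 0.02 + 0.02 + 0.09 = 0.21.
P(Species=sp5) = 0.09 + 0.11 + 0.03 + 0.02 = 0.25.
P(Species ∈ {sp2, sp4, sp5}) = 0.25 + 0.21 + 0.25 = 0.71; P(Habitat=desert, Species ∈ {sp2, sp4, sp5}) = 0.10 + 0.02 + 0.03 = 0.15.
P(Habitat=desert | Species ∈ {sp2, sp4, sp5}) = 0.15/0.71 = 0.2113.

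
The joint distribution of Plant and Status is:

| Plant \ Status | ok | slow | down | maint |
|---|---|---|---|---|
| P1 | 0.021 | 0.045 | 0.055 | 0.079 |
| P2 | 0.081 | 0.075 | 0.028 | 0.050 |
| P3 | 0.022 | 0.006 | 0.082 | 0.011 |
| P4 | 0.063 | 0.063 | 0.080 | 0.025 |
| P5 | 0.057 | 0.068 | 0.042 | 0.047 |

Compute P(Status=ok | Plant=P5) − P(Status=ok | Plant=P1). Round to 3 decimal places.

0.161

P(Plant=P5) = 0.057 + 0.068 + 0.042 + 0.047 = 0.214; P(Status=ok | Plant=P5) = 0.057/0.214 = 0.2664.
P(Plant=P1) = 0.021 + 0.045 + 0.055 + 0.079 = 0.200; P(Status=ok | Plant=P1) = 0.021/0.200 = 0.1050.
Difference = 0.161.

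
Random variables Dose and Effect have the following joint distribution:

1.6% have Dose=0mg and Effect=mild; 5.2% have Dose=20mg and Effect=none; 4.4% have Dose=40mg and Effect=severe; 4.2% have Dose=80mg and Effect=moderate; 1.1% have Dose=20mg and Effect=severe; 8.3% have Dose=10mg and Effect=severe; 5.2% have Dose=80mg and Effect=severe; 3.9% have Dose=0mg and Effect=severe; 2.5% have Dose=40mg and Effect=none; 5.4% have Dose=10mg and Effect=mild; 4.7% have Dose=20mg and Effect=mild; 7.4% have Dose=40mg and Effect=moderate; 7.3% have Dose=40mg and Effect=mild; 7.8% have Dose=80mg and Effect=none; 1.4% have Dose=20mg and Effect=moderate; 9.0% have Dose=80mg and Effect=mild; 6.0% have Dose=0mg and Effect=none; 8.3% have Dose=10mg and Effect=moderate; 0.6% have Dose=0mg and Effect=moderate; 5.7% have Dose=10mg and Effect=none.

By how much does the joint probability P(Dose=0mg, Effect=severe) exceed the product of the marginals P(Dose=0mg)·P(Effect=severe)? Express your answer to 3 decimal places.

P(Dose=0mg) = 0.060 + 0.016 + 0.006 + 0.039 = 0.121.
P(Effect=severe) = 0.039 + 0.083 + 0.011 + 0.044 + 0.052 = 0.229.
P(Dose=0mg, Effect=severe) − P(Dose=0mg)P(Effect=severe) = 0.039 − 0.121×0.229 = 0.011.

0.011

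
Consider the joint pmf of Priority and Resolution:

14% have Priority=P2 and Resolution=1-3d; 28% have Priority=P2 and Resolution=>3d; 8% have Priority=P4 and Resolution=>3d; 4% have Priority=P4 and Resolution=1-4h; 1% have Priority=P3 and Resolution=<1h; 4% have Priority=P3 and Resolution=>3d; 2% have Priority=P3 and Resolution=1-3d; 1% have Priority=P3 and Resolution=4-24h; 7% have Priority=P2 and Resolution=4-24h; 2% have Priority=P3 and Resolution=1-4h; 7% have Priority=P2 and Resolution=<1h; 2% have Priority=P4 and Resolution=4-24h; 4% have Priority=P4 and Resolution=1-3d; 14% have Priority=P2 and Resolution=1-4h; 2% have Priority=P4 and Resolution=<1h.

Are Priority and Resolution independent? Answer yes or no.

yes

Every cell satisfies P(Priority,Resolution) = P(Priority)·P(Resolution). For instance P(Priority=P2) = 0.70, P(Resolution=1-3d) = 0.20, and 0.70×0.20 = 0.14 matches the joint entry. So Priority and Resolution are independent.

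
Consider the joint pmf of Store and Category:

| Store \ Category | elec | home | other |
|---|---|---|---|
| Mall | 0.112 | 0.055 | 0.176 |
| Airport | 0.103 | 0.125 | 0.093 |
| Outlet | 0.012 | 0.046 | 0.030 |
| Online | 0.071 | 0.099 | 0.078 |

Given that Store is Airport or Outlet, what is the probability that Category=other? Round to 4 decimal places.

P(Store=Airport) = 0.103 + 0.125 + 0.093 = 0.321.
P(Store=Outlet) = 0.012 + 0.046 + 0.030 = 0.088.
P(Store ∈ {Airport, Outlet}) = 0.321 + 0.088 = 0.409; P(Category=other, Store ∈ {Airport, Outlet}) = 0.093 + 0.030 = 0.123.
P(Category=other | Store ∈ {Airport, Outlet}) = 0.123/0.409 = 0.3007.

0.3007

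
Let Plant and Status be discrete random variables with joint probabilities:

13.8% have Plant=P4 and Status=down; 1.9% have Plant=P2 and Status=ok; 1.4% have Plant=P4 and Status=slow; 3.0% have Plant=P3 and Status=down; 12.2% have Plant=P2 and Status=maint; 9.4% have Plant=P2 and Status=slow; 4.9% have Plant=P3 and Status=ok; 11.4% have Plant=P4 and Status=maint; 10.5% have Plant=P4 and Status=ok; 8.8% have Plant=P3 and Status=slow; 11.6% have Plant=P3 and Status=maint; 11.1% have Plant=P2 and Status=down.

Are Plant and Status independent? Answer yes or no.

P(Plant=P4) = 0.371 and P(Status=slow) = 0.196, so their product is 0.07272, but P(Plant=P4, Status=slow) = 0.014. Since these differ, Plant and Status are not independent.

no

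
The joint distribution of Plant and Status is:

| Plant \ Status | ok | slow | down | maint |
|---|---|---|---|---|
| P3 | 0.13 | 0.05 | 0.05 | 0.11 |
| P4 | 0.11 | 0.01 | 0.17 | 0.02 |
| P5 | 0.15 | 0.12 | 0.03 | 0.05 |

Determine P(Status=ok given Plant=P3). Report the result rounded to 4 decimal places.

0.3824

P(Plant=P3) = 0.13 + 0.05 + 0.05 + 0.11 = 0.34.
P(Status=ok | Plant=P3) = 0.13/0.34 = 0.3824.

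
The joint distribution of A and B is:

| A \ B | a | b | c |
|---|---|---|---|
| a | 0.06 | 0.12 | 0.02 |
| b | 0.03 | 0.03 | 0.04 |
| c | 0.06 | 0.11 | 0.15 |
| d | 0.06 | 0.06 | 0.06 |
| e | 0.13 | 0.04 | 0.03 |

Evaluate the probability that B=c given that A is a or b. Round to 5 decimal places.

P(A=a) = 0.06 + 0.12 + 0.02 = 0.20.
P(A=b) = 0.03 + 0.03 + 0.04 = 0.10.
P(A ∈ {a, b}) = 0.20 + 0.10 = 0.30; P(B=c, A ∈ {a, b}) = 0.02 + 0.04 = 0.06.
P(B=c | A ∈ {a, b}) = 0.06/0.30 = 0.20000.

0.20000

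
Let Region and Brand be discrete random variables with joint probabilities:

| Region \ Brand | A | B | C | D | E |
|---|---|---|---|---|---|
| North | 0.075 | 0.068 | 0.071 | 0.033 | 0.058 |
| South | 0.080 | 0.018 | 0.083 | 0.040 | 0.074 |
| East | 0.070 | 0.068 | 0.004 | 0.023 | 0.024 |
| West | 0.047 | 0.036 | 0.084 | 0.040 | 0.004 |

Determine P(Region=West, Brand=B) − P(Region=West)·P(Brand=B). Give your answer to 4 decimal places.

P(Region=West) = 0.047 + 0.036 + 0.084 + 0.040 + 0.004 = 0.211.
P(Brand=B) = 0.068 + 0.018 + 0.068 + 0.036 = 0.190.
P(Region=West, Brand=B) − P(Region=West)P(Brand=B) = 0.036 − 0.211×0.190 = -0.0041.

-0.0041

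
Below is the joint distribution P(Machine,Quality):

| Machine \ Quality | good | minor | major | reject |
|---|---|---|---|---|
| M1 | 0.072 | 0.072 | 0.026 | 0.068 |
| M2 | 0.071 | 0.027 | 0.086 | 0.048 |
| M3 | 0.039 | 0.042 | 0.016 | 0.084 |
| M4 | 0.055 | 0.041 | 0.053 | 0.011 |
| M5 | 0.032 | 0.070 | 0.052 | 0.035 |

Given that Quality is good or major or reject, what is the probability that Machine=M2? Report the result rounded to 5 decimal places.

P(Quality=good) = 0.072 + 0.071 + 0.039 + 0.055 + 0.032 = 0.269.
P(Quality=major) = 0.026 + 0.086 + 0.016 + 0.053 + 0.052 = 0.233.
P(Quality=reject) = 0.068 + 0.048 + 0.084 + 0.011 + 0.035 = 0.246.
P(Quality ∈ {good, major, reject}) = 0.269 + 0.233 + 0.246 = 0.748; P(Machine=M2, Quality ∈ {good, major, reject}) = 0.071 + 0.086 + 0.048 = 0.205.
P(Machine=M2 | Quality ∈ {good, major, reject}) = 0.205/0.748 = 0.27406.

0.27406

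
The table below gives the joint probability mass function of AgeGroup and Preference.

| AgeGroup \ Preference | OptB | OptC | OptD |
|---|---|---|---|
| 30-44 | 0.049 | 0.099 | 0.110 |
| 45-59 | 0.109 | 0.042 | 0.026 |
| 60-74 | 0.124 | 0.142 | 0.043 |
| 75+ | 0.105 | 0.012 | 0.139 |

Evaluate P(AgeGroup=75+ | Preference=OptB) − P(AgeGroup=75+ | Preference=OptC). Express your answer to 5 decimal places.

P(Preference=OptB) = 0.049 + 0.109 + 0.124 + 0.105 = 0.387; P(AgeGroup=75+ | Preference=OptB) = 0.105/0.387 = 0.271318.
P(Preference=OptC) = 0.099 + 0.042 + 0.142 + 0.012 = 0.295; P(AgeGroup=75+ | Preference=OptC) = 0.012/0.295 = 0.040678.
Difference = 0.23064.

0.23064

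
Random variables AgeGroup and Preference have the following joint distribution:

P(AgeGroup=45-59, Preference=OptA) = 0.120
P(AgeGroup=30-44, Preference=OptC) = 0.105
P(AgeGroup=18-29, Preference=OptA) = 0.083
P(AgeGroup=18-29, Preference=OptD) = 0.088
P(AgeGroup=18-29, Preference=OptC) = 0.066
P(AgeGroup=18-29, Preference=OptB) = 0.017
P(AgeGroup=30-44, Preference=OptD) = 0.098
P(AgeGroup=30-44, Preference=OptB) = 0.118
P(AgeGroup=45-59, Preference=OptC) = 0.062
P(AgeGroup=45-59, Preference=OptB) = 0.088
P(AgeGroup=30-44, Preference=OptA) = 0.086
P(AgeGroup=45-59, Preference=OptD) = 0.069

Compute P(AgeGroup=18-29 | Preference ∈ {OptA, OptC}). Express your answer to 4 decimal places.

P(Preference=OptA) = 0.083 + 0.086 + 0.120 = 0.289.
P(Preference=OptC) = 0.066 + 0.105 + 0.062 = 0.233.
P(Preference ∈ {OptA, OptC}) = 0.289 + 0.233 = 0.522; P(AgeGroup=18-29, Preference ∈ {OptA, OptC}) = 0.083 + 0.066 = 0.149.
P(AgeGroup=18-29 | Preference ∈ {OptA, OptC}) = 0.149/0.522 = 0.2854.

0.2854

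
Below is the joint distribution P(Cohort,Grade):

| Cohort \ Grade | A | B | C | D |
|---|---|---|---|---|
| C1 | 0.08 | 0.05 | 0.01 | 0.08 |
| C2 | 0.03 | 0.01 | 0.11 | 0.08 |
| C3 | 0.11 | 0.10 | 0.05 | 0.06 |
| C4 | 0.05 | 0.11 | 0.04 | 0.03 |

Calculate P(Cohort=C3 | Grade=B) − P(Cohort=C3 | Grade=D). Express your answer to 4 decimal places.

0.1304

P(Grade=B) = 0.05 + 0.01 + 0.10 + 0.11 = 0.27; P(Cohort=C3 | Grade=B) = 0.10/0.27 = 0.37037.
P(Grade=D) = 0.08 + 0.08 + 0.06 + 0.03 = 0.25; P(Cohort=C3 | Grade=D) = 0.06/0.25 = 0.24000.
Difference = 0.1304.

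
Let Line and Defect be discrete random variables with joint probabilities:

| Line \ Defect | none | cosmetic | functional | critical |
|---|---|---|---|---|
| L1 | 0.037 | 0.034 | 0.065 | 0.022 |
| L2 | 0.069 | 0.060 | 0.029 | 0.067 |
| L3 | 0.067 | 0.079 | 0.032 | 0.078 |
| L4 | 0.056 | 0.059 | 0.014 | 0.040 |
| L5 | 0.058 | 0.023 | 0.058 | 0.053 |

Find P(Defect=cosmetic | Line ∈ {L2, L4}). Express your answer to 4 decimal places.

0.3020

P(Line=L2) = 0.069 + 0.060 + 0.029 + 0.067 = 0.225.
P(Line=L4) = 0.056 + 0.059 + 0.014 + 0.040 = 0.169.
P(Line ∈ {L2, L4}) = 0.225 + 0.169 = 0.394; P(Defect=cosmetic, Line ∈ {L2, L4}) = 0.060 + 0.059 = 0.119.
P(Defect=cosmetic | Line ∈ {L2, L4}) = 0.119/0.394 = 0.3020.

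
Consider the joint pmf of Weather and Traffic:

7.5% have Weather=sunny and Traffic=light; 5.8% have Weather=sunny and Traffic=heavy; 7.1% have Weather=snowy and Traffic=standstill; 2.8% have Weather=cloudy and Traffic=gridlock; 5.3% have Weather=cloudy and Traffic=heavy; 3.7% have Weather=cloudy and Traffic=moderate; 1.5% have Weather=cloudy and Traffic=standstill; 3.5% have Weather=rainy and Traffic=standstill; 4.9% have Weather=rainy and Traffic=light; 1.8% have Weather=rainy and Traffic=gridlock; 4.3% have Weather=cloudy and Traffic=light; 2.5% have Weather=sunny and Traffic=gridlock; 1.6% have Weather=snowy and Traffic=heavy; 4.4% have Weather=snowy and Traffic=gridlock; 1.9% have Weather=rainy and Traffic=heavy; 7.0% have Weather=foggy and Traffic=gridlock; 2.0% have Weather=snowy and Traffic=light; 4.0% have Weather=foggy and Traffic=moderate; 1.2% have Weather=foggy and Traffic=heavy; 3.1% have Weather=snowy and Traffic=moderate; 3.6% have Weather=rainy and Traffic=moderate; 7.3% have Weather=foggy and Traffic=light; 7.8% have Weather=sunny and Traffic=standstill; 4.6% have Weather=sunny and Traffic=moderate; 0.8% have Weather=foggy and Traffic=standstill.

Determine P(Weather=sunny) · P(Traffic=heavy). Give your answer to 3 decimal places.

0.045

P(Weather=sunny) = 0.075 + 0.046 + 0.058 + 0.025 + 0.078 = 0.282.
P(Traffic=heavy) = 0.058 + 0.053 + 0.019 + 0.016 + 0.012 = 0.158.
Product: 0.282 × 0.158 = 0.045.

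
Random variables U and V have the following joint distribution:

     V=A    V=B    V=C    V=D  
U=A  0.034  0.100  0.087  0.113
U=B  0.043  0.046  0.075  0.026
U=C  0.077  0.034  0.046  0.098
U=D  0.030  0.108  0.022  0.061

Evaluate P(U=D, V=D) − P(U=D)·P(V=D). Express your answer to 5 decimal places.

-0.00486

P(U=D) = 0.030 + 0.108 + 0.022 + 0.061 = 0.221.
P(V=D) = 0.113 + 0.026 + 0.098 + 0.061 = 0.298.
P(U=D, V=D) − P(U=D)P(V=D) = 0.061 − 0.221×0.298 = -0.00486.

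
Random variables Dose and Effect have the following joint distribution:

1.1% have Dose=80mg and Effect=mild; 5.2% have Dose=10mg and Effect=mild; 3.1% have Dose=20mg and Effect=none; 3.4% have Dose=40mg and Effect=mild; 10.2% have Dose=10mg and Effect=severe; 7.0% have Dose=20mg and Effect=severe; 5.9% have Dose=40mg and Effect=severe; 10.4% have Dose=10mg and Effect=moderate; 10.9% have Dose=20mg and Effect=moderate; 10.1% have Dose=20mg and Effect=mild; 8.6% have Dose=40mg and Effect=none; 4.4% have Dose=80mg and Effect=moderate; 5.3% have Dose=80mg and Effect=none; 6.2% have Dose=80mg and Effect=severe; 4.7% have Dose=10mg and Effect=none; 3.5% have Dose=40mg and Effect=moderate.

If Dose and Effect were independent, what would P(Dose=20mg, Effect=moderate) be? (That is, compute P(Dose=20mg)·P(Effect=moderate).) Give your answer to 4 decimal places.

P(Dose=20mg) = 0.031 + 0.101 + 0.109 + 0.070 = 0.311.
P(Effect=moderate) = 0.104 + 0.109 + 0.035 + 0.044 = 0.292.
Product: 0.311 × 0.292 = 0.0908.

0.0908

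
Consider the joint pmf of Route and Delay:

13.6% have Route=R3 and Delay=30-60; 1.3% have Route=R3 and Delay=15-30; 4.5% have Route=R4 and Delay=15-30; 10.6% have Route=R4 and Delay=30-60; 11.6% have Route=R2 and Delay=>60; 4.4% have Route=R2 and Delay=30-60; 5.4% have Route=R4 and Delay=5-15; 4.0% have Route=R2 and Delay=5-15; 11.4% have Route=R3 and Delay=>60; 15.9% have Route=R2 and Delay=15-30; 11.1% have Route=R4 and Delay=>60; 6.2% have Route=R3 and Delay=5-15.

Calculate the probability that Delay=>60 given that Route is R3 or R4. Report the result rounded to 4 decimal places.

P(Route=R3) = 0.062 + 0.013 + 0.136 + 0.114 = 0.325.
P(Route=R4) = 0.054 + 0.045 + 0.106 + 0.111 = 0.316.
P(Route ∈ {R3, R4}) = 0.325 + 0.316 = 0.641; P(Delay=>60, Route ∈ {R3, R4}) = 0.114 + 0.111 = 0.225.
P(Delay=>60 | Route ∈ {R3, R4}) = 0.225/0.641 = 0.3510.

0.3510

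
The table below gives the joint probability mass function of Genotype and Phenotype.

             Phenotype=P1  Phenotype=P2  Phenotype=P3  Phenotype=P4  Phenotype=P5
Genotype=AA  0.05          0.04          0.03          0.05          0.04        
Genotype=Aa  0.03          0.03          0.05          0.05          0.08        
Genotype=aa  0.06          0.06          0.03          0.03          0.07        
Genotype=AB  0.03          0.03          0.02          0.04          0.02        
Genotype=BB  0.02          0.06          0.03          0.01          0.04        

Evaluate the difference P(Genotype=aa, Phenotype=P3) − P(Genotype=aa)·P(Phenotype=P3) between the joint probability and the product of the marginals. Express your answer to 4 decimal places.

-0.0100

P(Genotype=aa) = 0.06 + 0.06 + 0.03 + 0.03 + 0.07 = 0.25.
P(Phenotype=P3) = 0.03 + 0.05 + 0.03 + 0.02 + 0.03 = 0.16.
P(Genotype=aa, Phenotype=P3) − P(Genotype=aa)P(Phenotype=P3) = 0.03 − 0.25×0.16 = -0.0100.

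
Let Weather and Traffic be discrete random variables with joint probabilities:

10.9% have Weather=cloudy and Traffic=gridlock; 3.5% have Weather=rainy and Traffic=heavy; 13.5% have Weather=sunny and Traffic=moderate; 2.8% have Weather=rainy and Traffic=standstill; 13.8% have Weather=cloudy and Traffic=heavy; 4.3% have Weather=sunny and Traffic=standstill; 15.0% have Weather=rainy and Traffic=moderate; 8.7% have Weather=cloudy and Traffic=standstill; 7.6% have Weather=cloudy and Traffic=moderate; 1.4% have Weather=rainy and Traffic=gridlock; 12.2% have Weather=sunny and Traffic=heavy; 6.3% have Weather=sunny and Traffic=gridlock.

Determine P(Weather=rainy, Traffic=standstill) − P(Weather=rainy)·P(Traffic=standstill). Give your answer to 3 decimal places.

P(Weather=rainy) = 0.150 + 0.035 + 0.014 + 0.028 = 0.227.
P(Traffic=standstill) = 0.043 + 0.087 + 0.028 = 0.158.
P(Weather=rainy, Traffic=standstill) − P(Weather=rainy)P(Traffic=standstill) = 0.028 − 0.227×0.158 = -0.008.

-0.008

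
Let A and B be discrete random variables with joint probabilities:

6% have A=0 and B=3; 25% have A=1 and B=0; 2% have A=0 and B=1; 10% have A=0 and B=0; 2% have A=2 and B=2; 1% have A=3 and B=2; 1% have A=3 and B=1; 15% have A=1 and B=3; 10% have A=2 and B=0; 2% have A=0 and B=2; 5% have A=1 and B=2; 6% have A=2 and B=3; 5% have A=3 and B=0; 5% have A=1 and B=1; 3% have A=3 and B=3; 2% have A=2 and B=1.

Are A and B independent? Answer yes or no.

yes

Every cell satisfies P(A,B) = P(A)·P(B). For instance P(A=3) = 0.10, P(B=0) = 0.50, and 0.10×0.50 = 0.05 matches the joint entry. So A and B are independent.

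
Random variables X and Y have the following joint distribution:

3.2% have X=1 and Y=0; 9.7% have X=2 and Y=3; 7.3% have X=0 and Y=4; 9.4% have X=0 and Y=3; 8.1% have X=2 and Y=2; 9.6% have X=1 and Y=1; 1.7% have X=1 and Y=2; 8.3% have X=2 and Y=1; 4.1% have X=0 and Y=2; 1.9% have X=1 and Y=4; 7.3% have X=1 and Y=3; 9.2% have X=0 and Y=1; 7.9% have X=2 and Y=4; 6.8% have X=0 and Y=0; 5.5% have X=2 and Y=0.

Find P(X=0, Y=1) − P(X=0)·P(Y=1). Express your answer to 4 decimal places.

P(X=0) = 0.068 + 0.092 + 0.041 + 0.094 + 0.073 = 0.368.
P(Y=1) = 0.092 + 0.096 + 0.083 = 0.271.
P(X=0, Y=1) − P(X=0)P(Y=1) = 0.092 − 0.368×0.271 = -0.0077.

-0.0077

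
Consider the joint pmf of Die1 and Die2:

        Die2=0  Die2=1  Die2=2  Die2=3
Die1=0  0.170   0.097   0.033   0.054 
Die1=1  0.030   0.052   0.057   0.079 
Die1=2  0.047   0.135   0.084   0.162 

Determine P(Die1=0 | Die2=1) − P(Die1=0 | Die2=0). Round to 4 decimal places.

P(Die2=1) = 0.097 + 0.052 + 0.135 = 0.284; P(Die1=0 | Die2=1) = 0.097/0.284 = 0.34155.
P(Die2=0) = 0.170 + 0.030 + 0.047 = 0.247; P(Die1=0 | Die2=0) = 0.170/0.247 = 0.68826.
Difference = -0.3467.

-0.3467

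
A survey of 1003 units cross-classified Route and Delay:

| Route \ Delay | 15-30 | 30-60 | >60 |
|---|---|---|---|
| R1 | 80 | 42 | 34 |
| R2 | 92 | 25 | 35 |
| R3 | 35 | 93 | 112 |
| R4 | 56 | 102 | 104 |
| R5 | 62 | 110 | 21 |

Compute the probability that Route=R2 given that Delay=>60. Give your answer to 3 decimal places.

Total with Delay=>60: 34 + 35 + 112 + 104 + 21 = 306.
P(Route=R2 | Delay=>60) = 35/306 = 0.114.

0.114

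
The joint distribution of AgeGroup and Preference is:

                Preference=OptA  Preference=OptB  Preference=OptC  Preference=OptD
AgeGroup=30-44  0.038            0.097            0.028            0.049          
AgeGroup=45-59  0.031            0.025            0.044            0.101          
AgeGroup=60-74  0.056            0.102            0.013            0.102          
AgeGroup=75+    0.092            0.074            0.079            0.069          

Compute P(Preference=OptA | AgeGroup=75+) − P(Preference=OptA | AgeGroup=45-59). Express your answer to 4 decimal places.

P(AgeGroup=75+) = 0.092 + 0.074 + 0.079 + 0.069 = 0.314; P(Preference=OptA | AgeGroup=75+) = 0.092/0.314 = 0.29299.
P(AgeGroup=45-59) = 0.031 + 0.025 + 0.044 + 0.101 = 0.201; P(Preference=OptA | AgeGroup=45-59) = 0.031/0.201 = 0.15423.
Difference = 0.1388.

0.1388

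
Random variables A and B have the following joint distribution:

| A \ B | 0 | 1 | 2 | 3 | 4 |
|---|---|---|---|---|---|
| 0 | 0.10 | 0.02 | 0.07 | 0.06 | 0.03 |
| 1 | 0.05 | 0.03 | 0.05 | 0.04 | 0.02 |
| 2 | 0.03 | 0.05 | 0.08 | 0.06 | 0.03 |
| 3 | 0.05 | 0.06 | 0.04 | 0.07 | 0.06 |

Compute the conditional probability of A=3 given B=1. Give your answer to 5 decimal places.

0.37500

P(B=1) = 0.02 + 0.03 + 0.05 + 0.06 = 0.16.
P(A=3 | B=1) = 0.06/0.16 = 0.37500.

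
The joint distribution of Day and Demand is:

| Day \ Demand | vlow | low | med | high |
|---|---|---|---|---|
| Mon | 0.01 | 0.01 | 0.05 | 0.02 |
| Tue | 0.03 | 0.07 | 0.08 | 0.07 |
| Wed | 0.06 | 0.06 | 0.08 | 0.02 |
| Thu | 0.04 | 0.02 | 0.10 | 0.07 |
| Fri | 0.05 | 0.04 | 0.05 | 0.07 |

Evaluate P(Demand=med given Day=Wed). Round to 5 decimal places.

P(Day=Wed) = 0.06 + 0.06 + 0.08 + 0.02 = 0.22.
P(Demand=med | Day=Wed) = 0.08/0.22 = 0.36364.

0.36364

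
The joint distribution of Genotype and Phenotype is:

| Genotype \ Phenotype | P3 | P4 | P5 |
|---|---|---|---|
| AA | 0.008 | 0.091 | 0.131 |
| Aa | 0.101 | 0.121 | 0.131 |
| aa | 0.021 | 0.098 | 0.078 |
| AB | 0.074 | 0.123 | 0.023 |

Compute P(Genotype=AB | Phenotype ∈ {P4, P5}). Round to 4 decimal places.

P(Phenotype=P4) = 0.091 + 0.121 + 0.098 + 0.123 = 0.433.
P(Phenotype=P5) = 0.131 + 0.131 + 0.078 + 0.023 = 0.363.
P(Phenotype ∈ {P4, P5}) = 0.433 + 0.363 = 0.796; P(Genotype=AB, Phenotype ∈ {P4, P5}) = 0.123 + 0.023 = 0.146.
P(Genotype=AB | Phenotype ∈ {P4, P5}) = 0.146/0.796 = 0.1834.

0.1834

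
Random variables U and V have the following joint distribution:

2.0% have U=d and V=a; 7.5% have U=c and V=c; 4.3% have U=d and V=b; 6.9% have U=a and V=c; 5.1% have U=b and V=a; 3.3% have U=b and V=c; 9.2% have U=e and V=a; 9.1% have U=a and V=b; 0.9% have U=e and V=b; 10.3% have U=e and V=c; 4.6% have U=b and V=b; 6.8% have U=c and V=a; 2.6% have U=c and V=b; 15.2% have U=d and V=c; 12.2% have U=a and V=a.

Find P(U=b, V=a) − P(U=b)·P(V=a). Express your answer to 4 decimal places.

0.0051

P(U=b) = 0.051 + 0.046 + 0.033 = 0.130.
P(V=a) = 0.122 + 0.051 + 0.068 + 0.020 + 0.092 = 0.353.
P(U=b, V=a) − P(U=b)P(V=a) = 0.051 − 0.130×0.353 = 0.0051.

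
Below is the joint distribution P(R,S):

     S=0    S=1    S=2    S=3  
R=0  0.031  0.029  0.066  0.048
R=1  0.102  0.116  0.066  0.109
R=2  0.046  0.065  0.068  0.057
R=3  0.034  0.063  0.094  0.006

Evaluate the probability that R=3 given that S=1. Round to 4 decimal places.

0.2308

P(S=1) = 0.029 + 0.116 + 0.065 + 0.063 = 0.273.
P(R=3 | S=1) = 0.063/0.273 = 0.2308.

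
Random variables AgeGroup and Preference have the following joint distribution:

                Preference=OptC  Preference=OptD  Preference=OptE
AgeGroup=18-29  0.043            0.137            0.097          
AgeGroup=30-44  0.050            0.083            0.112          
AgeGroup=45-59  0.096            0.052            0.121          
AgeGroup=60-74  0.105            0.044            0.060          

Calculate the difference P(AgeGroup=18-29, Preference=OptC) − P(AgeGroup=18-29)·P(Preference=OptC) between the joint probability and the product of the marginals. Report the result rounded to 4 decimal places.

-0.0384

P(AgeGroup=18-29) = 0.043 + 0.137 + 0.097 = 0.277.
P(Preference=OptC) = 0.043 + 0.050 + 0.096 + 0.105 = 0.294.
P(AgeGroup=18-29, Preference=OptC) − P(AgeGroup=18-29)P(Preference=OptC) = 0.043 − 0.277×0.294 = -0.0384.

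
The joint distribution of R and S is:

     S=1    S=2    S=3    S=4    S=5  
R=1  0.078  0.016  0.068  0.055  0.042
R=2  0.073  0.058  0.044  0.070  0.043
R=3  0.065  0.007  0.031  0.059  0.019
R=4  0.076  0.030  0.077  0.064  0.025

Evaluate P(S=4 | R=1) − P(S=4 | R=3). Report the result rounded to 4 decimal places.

P(R=1) = 0.078 + 0.016 + 0.068 + 0.055 + 0.042 = 0.259; P(S=4 | R=1) = 0.055/0.259 = 0.21236.
P(R=3) = 0.065 + 0.007 + 0.031 + 0.059 + 0.019 = 0.181; P(S=4 | R=3) = 0.059/0.181 = 0.32597.
Difference = -0.1136.

-0.1136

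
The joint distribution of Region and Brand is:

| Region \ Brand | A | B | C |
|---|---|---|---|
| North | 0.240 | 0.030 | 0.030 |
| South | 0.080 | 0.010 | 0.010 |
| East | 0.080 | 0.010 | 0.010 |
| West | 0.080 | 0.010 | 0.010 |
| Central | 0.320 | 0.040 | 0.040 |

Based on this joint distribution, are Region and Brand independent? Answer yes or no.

Every cell satisfies P(Region,Brand) = P(Region)·P(Brand). For instance P(Region=South) = 0.100, P(Brand=B) = 0.100, and 0.100×0.100 = 0.010 matches the joint entry. So Region and Brand are independent.

yes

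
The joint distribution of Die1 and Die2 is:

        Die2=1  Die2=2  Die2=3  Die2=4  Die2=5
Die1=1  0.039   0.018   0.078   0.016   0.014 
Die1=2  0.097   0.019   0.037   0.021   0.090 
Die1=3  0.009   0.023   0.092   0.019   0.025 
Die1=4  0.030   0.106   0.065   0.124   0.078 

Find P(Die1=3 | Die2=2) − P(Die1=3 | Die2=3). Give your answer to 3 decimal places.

-0.200

P(Die2=2) = 0.018 + 0.019 + 0.023 + 0.106 = 0.166; P(Die1=3 | Die2=2) = 0.023/0.166 = 0.1386.
P(Die2=3) = 0.078 + 0.037 + 0.092 + 0.065 = 0.272; P(Die1=3 | Die2=3) = 0.092/0.272 = 0.3382.
Difference = -0.200.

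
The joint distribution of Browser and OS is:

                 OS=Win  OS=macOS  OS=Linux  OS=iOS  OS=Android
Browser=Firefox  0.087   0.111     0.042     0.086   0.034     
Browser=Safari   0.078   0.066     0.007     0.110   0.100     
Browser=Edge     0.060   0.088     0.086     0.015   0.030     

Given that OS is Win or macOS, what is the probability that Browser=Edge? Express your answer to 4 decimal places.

P(OS=Win) = 0.087 + 0.078 + 0.060 = 0.225.
P(OS=macOS) = 0.111 + 0.066 + 0.088 = 0.265.
P(OS ∈ {Win, macOS}) = 0.225 + 0.265 = 0.490; P(Browser=Edge, OS ∈ {Win, macOS}) = 0.060 + 0.088 = 0.148.
P(Browser=Edge | OS ∈ {Win, macOS}) = 0.148/0.490 = 0.3020.

0.3020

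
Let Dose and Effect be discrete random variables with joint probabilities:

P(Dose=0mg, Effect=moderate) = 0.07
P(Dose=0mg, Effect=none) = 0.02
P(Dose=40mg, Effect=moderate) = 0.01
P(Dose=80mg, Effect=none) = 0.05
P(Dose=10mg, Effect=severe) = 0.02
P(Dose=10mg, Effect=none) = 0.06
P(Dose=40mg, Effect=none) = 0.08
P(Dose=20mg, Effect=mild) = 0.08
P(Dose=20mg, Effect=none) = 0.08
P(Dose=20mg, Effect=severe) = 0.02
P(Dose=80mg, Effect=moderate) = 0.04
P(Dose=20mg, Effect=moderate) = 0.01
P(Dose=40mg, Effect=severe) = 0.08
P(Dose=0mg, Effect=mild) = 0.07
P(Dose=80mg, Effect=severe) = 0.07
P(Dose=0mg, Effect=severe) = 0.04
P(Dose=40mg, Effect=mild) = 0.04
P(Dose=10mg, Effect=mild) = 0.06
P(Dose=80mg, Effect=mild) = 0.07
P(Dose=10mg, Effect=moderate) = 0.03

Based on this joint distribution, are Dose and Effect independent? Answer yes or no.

no

P(Dose=0mg) = 0.20 and P(Effect=moderate) = 0.16, so their product is 0.0320, but P(Dose=0mg, Effect=moderate) = 0.07. Since these differ, Dose and Effect are not independent.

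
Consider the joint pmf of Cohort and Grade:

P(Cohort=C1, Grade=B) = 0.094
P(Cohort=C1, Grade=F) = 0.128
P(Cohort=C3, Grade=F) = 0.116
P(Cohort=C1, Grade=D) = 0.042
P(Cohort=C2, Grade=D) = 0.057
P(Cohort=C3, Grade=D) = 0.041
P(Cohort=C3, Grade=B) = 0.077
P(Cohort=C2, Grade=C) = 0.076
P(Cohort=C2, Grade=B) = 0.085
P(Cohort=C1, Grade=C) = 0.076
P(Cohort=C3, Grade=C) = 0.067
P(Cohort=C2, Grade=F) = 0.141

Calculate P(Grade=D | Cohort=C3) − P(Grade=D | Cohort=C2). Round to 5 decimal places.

-0.02256

P(Cohort=C3) = 0.077 + 0.067 + 0.041 + 0.116 = 0.301; P(Grade=D | Cohort=C3) = 0.041/0.301 = 0.136213.
P(Cohort=C2) = 0.085 + 0.076 + 0.057 + 0.141 = 0.359; P(Grade=D | Cohort=C2) = 0.057/0.359 = 0.158774.
Difference = -0.02256.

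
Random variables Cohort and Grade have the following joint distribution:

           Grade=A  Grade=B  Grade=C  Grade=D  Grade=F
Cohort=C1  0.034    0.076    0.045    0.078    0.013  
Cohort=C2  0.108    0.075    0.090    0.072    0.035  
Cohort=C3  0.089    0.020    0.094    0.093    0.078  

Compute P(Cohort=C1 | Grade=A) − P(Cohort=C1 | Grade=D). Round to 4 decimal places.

-0.1738

P(Grade=A) = 0.034 + 0.108 + 0.089 = 0.231; P(Cohort=C1 | Grade=A) = 0.034/0.231 = 0.14719.
P(Grade=D) = 0.078 + 0.072 + 0.093 = 0.243; P(Cohort=C1 | Grade=D) = 0.078/0.243 = 0.32099.
Difference = -0.1738.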